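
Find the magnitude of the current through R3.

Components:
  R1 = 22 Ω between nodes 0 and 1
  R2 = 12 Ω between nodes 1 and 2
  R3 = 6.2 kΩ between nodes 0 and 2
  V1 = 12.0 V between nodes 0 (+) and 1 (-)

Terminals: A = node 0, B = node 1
Nodal analysis, taking node 1 as the 0 V reference.
Source V1 fixes V_0 = 12 V.
KCL at each unknown node (sum of currents leaving = 0; resistances in Ω):
  Node 2: (V_2 - 0)/12 + (V_2 - 12)/6200 = 0
Collecting terms: 0.08349 × V_2 = 0.001935  =>  V_2 = 0.02318 V
I_R3 = (V_0 - V_2)/R3 = (12 - 0.02318)/6200 = 0.001932 A
|I_R3| = 0.001932 A

Final answer: |I_R3| = 0.001932 A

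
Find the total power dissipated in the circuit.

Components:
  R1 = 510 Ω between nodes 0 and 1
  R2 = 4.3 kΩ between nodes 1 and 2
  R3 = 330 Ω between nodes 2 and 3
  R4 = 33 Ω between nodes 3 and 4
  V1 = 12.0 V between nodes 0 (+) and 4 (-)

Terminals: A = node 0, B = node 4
Nodal analysis, taking node 4 as the 0 V reference.
Source V1 fixes V_0 = 12 V.
KCL at each unknown node (sum of currents leaving = 0; resistances in Ω):
  Node 1: (V_1 - 12)/510 + (V_1 - V_2)/4300 = 0
  Node 2: (V_2 - V_1)/4300 + (V_2 - V_3)/330 = 0
  Node 3: (V_3 - V_2)/330 + (V_3 - 0)/33 = 0
Collecting terms (coefficients in siemens):
  0.002193·V_1 - 0.0002326·V_2 = 0.02353
  0.003263·V_2 - 0.0002326·V_1 - 0.00303·V_3 = 0
  0.03333·V_3 - 0.00303·V_2 = 0
Solving these 3 simultaneous equations (Gaussian elimination) gives:
  V_1 = 10.82 V, V_2 = 0.8421 V, V_3 = 0.07655 V
Power in each resistor, P = (ΔV)²/R:
  P_R1 = (12 - 10.82)²/510 = 0.002744 W
  P_R2 = (10.82 - 0.8421)²/4300 = 0.02314 W
  P_R3 = (0.8421 - 0.07655)²/330 = 0.001776 W
  P_R4 = (0.07655 - 0)²/33 = 0.0001776 W
P_total = P_R1 + P_R2 + P_R3 + P_R4 = 0.02784 W

Final answer: 0.02784 W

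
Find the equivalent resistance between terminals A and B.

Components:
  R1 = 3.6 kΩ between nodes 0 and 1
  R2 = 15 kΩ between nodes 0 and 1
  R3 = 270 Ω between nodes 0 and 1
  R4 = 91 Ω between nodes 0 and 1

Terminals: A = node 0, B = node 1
Reduce the network between node 0 (A) and node 1 (B) by series/parallel combination:
  Rp1 = R1 ‖ R2 ‖ R3 ‖ R4 (parallel, all between nodes 0 and 1) = 1/(1/3600 + 1/15000 + 1/270 + 1/91) = 66.5 Ω
R_eq = 66.5 Ω

Final answer: 66.5 Ω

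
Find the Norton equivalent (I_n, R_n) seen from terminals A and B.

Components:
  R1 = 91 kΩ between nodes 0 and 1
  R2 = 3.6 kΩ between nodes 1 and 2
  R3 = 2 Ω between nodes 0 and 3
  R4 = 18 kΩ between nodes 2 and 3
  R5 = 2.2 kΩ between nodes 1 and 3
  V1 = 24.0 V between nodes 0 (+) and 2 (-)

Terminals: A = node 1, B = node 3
Find the Thévenin equivalent first; then I_n = V_th/R_th and R_n = R_th.
Step 1 — V_th is the open-circuit voltage V_A - V_B (nothing connected across the terminals).
Nodal analysis, taking node 2 as the 0 V reference.
Source V1 fixes V_0 = 24 V.
KCL at each unknown node (sum of currents leaving = 0; resistances in Ω):
  Node 1: (V_1 - 24)/91000 + (V_1 - 0)/3600 + (V_1 - V_3)/2200 = 0
  Node 3: (V_3 - 24)/2 + (V_3 - 0)/18000 + (V_3 - V_1)/2200 = 0
Collecting terms (coefficients in siemens):
  0.0007433·V_1 - 0.0004545·V_3 = 0.0002637
  0.5005·V_3 - 0.0004545·V_1 = 12
Determinant D = (0.0007433)(0.5005) - (-0.0004545)(-0.0004545) = 0.0003718
V_1 = [(0.0002637)(0.5005) - (-0.0004545)(12)]/D = 15.02 V
V_3 = [(0.0007433)(12) - (0.0002637)(-0.0004545)]/D = 23.99 V
V_th = V_1 - V_3 = 15.02 - 23.99 = -8.965 V
Step 2 — R_th: zero the source — replace V1 by a short circuit (node 2 merges into node 0) — and find the resistance seen between A (node 1) and B (node 3).
Reduce the network between node 1 (A) and node 3 (B) by series/parallel combination:
  Rp1 = R1 ‖ R2 (parallel, both between nodes 0 and 1) = 1/(1/91000 + 1/3600) = 3463 Ω
  Rp2 = R3 ‖ R4 (parallel, both between nodes 0 and 3) = 1/(1/2 + 1/18000) = 2 Ω
  Rs1 = Rp1 + Rp2 (series, joined only at node 0) = 3463 + 2 = 3465 Ω
  Rp3 = R5 ‖ Rs1 (parallel, both between nodes 1 and 3) = 1/(1/2200 + 1/3465) = 1346 Ω
R_th = 1.346 kΩ
I_n = V_th/R_th = -8.965/1346 = -0.006662 A, and R_n = R_th = 1.346 kΩ

Final answer: I_n = -0.006662 A, R_n = 1.346 kΩ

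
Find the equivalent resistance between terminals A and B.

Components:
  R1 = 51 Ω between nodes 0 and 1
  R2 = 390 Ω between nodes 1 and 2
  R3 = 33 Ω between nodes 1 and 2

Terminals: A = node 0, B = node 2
Reduce the network between node 0 (A) and node 2 (B) by series/parallel combination:
  Rp1 = R2 ‖ R3 (parallel, both between nodes 1 and 2) = 1/(1/390 + 1/33) = 30.43 Ω
  Rs1 = R1 + Rp1 (series, joined only at node 1) = 51 + 30.43 = 81.43 Ω
R_eq = 81.43 Ω

Final answer: 81.43 Ω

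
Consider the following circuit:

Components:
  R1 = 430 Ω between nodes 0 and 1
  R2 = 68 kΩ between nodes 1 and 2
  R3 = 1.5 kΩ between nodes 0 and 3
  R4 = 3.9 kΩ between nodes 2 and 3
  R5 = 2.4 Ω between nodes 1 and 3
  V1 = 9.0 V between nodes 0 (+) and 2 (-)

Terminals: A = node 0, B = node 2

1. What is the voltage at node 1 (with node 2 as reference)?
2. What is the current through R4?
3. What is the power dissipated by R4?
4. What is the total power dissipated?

Nodal analysis, taking node 2 as the 0 V reference.
Source V1 fixes V_0 = 9 V.
KCL at each unknown node (sum of currents leaving = 0; resistances in Ω):
  Node 1: (V_1 - 9)/430 + (V_1 - 0)/68000 + (V_1 - V_3)/2.4 = 0
  Node 3: (V_3 - 9)/1500 + (V_3 - 0)/3900 + (V_3 - V_1)/2.4 = 0
Collecting terms (coefficients in siemens):
  0.419·V_1 - 0.4167·V_3 = 0.02093
  0.4176·V_3 - 0.4167·V_1 = 0.006
Determinant D = (0.419)(0.4176) - (-0.4167)(-0.4167) = 0.001362
V_1 = [(0.02093)(0.4176) - (-0.4167)(0.006)]/D = 8.253 V
V_3 = [(0.419)(0.006) - (0.02093)(-0.4167)]/D = 8.25 V
Part 1:
  Read off the nodal solution: V_1 = 8.253 V
Part 2:
  I_R4 = (V_2 - V_3)/R4 = (0 - 8.25)/3900 = -0.002115 A
  Magnitude: I_R4 = 0.002115 A
Part 3:
  I_R4 = (V_2 - V_3)/R4 = (0 - 8.25)/3900 = -0.002115 A
  P_R4 = I_R4² × R4 = (-0.002115)² × 3900 = 0.01745 W
Part 4:
  Power in each resistor, P = (ΔV)²/R:
    P_R1 = (9 - 8.253)²/430 = 0.001296 W
    P_R2 = (8.253 - 0)²/68000 = 0.001002 W
    P_R3 = (9 - 8.25)²/1500 = 0.0003755 W
    P_R4 = (0 - 8.25)²/3900 = 0.01745 W
    P_R5 = (8.253 - 8.25)²/2.4 = 0.000006259 W
  P_total = P_R1 + P_R2 + P_R3 + P_R4 + P_R5 = 0.02013 W

Final answers:
1. V_1 = 8.253 V
2. I_R4 = 0.002115 A
3. P_R4 = 0.01745 W
4. P_total = 0.02013 W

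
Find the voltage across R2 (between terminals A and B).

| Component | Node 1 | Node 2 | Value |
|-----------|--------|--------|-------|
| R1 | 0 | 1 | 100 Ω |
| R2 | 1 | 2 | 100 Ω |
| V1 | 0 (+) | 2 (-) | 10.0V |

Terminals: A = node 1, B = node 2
R1 and R2 are in series across V1 (node 0 → node 1 → node 2), and the output A–B is taken across R2, so this is a voltage divider.
Series current: I = V1/(R1 + R2) = 10/(100 + 100) = 10/200 = 0.05 A
V_R2 = I × R2 = V1 × R2/(R1 + R2) = 10 × 100/200 = 5 V

Final answer: 5 V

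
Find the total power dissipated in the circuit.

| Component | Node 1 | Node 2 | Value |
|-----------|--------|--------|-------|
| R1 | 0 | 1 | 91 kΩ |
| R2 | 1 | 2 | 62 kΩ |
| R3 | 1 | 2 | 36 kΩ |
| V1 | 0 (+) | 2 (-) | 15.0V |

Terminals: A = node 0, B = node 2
Nodal analysis, taking node 2 as the 0 V reference.
Source V1 fixes V_0 = 15 V.
KCL at each unknown node (sum of currents leaving = 0; resistances in Ω):
  Node 1: (V_1 - 15)/91000 + (V_1 - 0)/62000 + (V_1 - 0)/36000 = 0
Collecting terms: 0.0000549 × V_1 = 0.0001648  =>  V_1 = 3.003 V
Power in each resistor, P = (ΔV)²/R:
  P_R1 = (15 - 3.003)²/91000 = 0.001582 W
  P_R2 = (3.003 - 0)²/62000 = 0.0001454 W
  P_R3 = (3.003 - 0)²/36000 = 0.0002504 W
P_total = P_R1 + P_R2 + P_R3 = 0.001978 W

Final answer: 0.001978 W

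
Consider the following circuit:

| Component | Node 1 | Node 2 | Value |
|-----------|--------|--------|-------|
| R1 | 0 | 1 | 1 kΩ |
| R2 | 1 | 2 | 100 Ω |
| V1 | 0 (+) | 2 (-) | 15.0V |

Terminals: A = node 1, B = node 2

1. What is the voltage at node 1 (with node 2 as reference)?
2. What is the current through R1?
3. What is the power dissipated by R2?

Nodal analysis, taking node 2 as the 0 V reference.
Source V1 fixes V_0 = 15 V.
KCL at each unknown node (sum of currents leaving = 0; resistances in Ω):
  Node 1: (V_1 - 15)/1000 + (V_1 - 0)/100 = 0
Collecting terms: 0.011 × V_1 = 0.015  =>  V_1 = 1.364 V
Part 1:
  Read off the nodal solution: V_1 = 1.364 V
Part 2:
  I_R1 = (V_0 - V_1)/R1 = (15 - 1.364)/1000 = 0.01364 A
  Magnitude: I_R1 = 0.01364 A
Part 3:
  I_R2 = (V_1 - V_2)/R2 = (1.364 - 0)/100 = 0.01364 A
  P_R2 = I_R2² × R2 = (0.01364)² × 100 = 0.0186 W

Final answers:
1. V_1 = 1.364 V
2. I_R1 = 0.01364 A
3. P_R2 = 0.0186 W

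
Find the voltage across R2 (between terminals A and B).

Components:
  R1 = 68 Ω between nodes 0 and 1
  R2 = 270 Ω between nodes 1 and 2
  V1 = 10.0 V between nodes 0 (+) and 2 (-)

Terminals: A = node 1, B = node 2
R1 and R2 are in series across V1 (node 0 → node 1 → node 2), and the output A–B is taken across R2, so this is a voltage divider.
Series current: I = V1/(R1 + R2) = 10/(68 + 270) = 10/338 = 0.02959 A
V_R2 = I × R2 = V1 × R2/(R1 + R2) = 10 × 270/338 = 7.988 V

Final answer: 7.988 V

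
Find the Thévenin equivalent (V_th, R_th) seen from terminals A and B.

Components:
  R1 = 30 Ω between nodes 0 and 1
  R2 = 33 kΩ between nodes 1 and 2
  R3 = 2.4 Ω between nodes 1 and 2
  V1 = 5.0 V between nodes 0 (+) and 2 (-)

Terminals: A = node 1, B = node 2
Step 1 — V_th is the open-circuit voltage V_A - V_B (nothing connected across the terminals).
Nodal analysis, taking node 2 as the 0 V reference.
Source V1 fixes V_0 = 5 V.
KCL at each unknown node (sum of currents leaving = 0; resistances in Ω):
  Node 1: (V_1 - 5)/30 + (V_1 - 0)/33000 + (V_1 - 0)/2.4 = 0
Collecting terms: 0.45 × V_1 = 0.1667  =>  V_1 = 0.3703 V
V_th = V_1 - V_2 = 0.3703 - 0 = 0.3703 V
Step 2 — R_th: zero the source — replace V1 by a short circuit (node 2 merges into node 0) — and find the resistance seen between A (node 1) and B (node 0).
Reduce the network between node 1 (A) and node 0 (B) by series/parallel combination:
  Rp1 = R1 ‖ R2 ‖ R3 (parallel, all between nodes 0 and 1) = 1/(1/30 + 1/33000 + 1/2.4) = 2.222 Ω
R_th = 2.222 Ω

Final answer: V_th = 0.3703 V, R_th = 2.222 Ω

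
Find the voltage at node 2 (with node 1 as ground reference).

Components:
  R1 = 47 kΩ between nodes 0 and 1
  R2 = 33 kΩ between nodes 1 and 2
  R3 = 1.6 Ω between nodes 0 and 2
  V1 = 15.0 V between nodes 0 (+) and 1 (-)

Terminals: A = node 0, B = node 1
Nodal analysis, taking node 1 as the 0 V reference.
Source V1 fixes V_0 = 15 V.
KCL at each unknown node (sum of currents leaving = 0; resistances in Ω):
  Node 2: (V_2 - 0)/33000 + (V_2 - 15)/1.6 = 0
Collecting terms: 0.625 × V_2 = 9.375  =>  V_2 = 15 V
The requested potential is V_2 = 15 V.

Final answer: V_2 = 15 V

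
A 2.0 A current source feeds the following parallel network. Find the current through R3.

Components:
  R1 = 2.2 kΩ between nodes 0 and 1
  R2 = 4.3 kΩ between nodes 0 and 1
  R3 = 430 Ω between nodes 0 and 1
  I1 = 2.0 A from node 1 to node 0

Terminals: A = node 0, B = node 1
All resistors sit directly between nodes 0 and 1, so they are in parallel and share one voltage V; the full source current 2 A splits among them.
1/R_par = 1/2200 + 1/4300 + 1/430 = 0.003013 S  =>  R_par = 331.9 Ω
V = I × R_par = 2 × 331.9 = 663.9 V
I_R3 = V/R3 = 663.9/430 = 1.544 A

Final answer: 1.544 A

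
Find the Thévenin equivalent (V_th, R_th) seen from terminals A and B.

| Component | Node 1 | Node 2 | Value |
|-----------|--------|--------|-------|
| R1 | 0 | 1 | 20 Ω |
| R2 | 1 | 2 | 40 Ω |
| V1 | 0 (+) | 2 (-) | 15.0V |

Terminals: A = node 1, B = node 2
Step 1 — V_th is the open-circuit voltage V_A - V_B (nothing connected across the terminals).
Nodal analysis, taking node 2 as the 0 V reference.
Source V1 fixes V_0 = 15 V.
KCL at each unknown node (sum of currents leaving = 0; resistances in Ω):
  Node 1: (V_1 - 15)/20 + (V_1 - 0)/40 = 0
Collecting terms: 0.075 × V_1 = 0.75  =>  V_1 = 10 V
V_th = V_1 - V_2 = 10 - 0 = 10 V
Step 2 — R_th: zero the source — replace V1 by a short circuit (node 2 merges into node 0) — and find the resistance seen between A (node 1) and B (node 0).
Reduce the network between node 1 (A) and node 0 (B) by series/parallel combination:
  Rp1 = R1 ‖ R2 (parallel, both between nodes 0 and 1) = 1/(1/20 + 1/40) = 13.33 Ω
R_th = 13.33 Ω

Final answer: V_th = 10 V, R_th = 13.33 Ω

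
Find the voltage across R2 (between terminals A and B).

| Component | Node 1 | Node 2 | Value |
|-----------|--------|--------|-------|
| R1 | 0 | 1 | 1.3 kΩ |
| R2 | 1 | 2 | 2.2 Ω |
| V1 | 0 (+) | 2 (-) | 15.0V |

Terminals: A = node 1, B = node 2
R1 and R2 are in series across V1 (node 0 → node 1 → node 2), and the output A–B is taken across R2, so this is a voltage divider.
Series current: I = V1/(R1 + R2) = 15/(1300 + 2.2) = 15/1302 = 0.01152 A
V_R2 = I × R2 = V1 × R2/(R1 + R2) = 15 × 2.2/1302 = 0.02534 V

Final answer: 0.02534 V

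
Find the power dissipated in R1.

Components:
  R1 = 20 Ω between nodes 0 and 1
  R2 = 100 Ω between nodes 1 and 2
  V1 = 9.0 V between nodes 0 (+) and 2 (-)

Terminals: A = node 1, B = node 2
Nodal analysis, taking node 2 as the 0 V reference.
Source V1 fixes V_0 = 9 V.
KCL at each unknown node (sum of currents leaving = 0; resistances in Ω):
  Node 1: (V_1 - 9)/20 + (V_1 - 0)/100 = 0
Collecting terms: 0.06 × V_1 = 0.45  =>  V_1 = 7.5 V
I_R1 = (V_0 - V_1)/R1 = (9 - 7.5)/20 = 0.075 A
P_R1 = I_R1² × R1 = (0.075)² × 20 = 0.1125 W

Final answer: 0.1125 W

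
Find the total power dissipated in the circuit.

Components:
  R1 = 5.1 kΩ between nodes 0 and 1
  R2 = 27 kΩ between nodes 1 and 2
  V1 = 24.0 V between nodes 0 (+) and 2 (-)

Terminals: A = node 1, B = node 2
Nodal analysis, taking node 2 as the 0 V reference.
Source V1 fixes V_0 = 24 V.
KCL at each unknown node (sum of currents leaving = 0; resistances in Ω):
  Node 1: (V_1 - 24)/5100 + (V_1 - 0)/27000 = 0
Collecting terms: 0.0002331 × V_1 = 0.004706  =>  V_1 = 20.19 V
Power in each resistor, P = (ΔV)²/R:
  P_R1 = (24 - 20.19)²/5100 = 0.002851 W
  P_R2 = (20.19 - 0)²/27000 = 0.01509 W
P_total = P_R1 + P_R2 = 0.01794 W

Final answer: 0.01794 W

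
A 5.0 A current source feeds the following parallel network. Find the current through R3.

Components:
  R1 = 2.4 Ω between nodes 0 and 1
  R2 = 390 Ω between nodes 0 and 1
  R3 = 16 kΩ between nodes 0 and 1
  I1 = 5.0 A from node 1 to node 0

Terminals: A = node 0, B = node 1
All resistors sit directly between nodes 0 and 1, so they are in parallel and share one voltage V; the full source current 5 A splits among them.
1/R_par = 1/2.4 + 1/390 + 1/16000 = 0.4193 S  =>  R_par = 2.385 Ω
V = I × R_par = 5 × 2.385 = 11.92 V
I_R3 = V/R3 = 11.92/16000 = 0.0007453 A

Final answer: 0.0007453 A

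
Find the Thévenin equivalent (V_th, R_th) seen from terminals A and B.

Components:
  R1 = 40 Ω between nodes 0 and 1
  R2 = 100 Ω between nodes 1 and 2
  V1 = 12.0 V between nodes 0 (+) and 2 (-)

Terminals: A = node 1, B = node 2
Step 1 — V_th is the open-circuit voltage V_A - V_B (nothing connected across the terminals).
Nodal analysis, taking node 2 as the 0 V reference.
Source V1 fixes V_0 = 12 V.
KCL at each unknown node (sum of currents leaving = 0; resistances in Ω):
  Node 1: (V_1 - 12)/40 + (V_1 - 0)/100 = 0
Collecting terms: 0.035 × V_1 = 0.3  =>  V_1 = 8.571 V
V_th = V_1 - V_2 = 8.571 - 0 = 8.571 V
Step 2 — R_th: zero the source — replace V1 by a short circuit (node 2 merges into node 0) — and find the resistance seen between A (node 1) and B (node 0).
Reduce the network between node 1 (A) and node 0 (B) by series/parallel combination:
  Rp1 = R1 ‖ R2 (parallel, both between nodes 0 and 1) = 1/(1/40 + 1/100) = 28.57 Ω
R_th = 28.57 Ω

Final answer: V_th = 8.571 V, R_th = 28.57 Ω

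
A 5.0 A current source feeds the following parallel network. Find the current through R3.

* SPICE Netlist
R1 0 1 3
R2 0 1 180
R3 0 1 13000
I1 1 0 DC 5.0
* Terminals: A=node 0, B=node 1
All resistors sit directly between nodes 0 and 1, so they are in parallel and share one voltage V; the full source current 5 A splits among them.
1/R_par = 1/3 + 1/180 + 1/13000 = 0.339 S  =>  R_par = 2.95 Ω
V = I × R_par = 5 × 2.95 = 14.75 V
I_R3 = V/R3 = 14.75/13000 = 0.001135 A

Final answer: 0.001135 A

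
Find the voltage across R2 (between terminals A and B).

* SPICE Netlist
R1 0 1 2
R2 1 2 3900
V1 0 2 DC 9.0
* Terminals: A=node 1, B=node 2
R1 and R2 are in series across V1 (node 0 → node 1 → node 2), and the output A–B is taken across R2, so this is a voltage divider.
Series current: I = V1/(R1 + R2) = 9/(2 + 3900) = 9/3902 = 0.002307 A
V_R2 = I × R2 = V1 × R2/(R1 + R2) = 9 × 3900/3902 = 8.995 V

Final answer: 8.995 V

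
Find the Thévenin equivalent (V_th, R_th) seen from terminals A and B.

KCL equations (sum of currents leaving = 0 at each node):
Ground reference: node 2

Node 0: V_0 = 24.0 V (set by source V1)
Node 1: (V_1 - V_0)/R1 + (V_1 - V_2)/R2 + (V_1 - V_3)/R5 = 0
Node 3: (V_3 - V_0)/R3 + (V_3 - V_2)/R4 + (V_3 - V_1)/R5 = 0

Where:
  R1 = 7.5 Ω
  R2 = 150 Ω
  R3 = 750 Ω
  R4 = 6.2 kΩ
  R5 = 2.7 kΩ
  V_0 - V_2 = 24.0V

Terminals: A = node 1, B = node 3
Step 1 — V_th is the open-circuit voltage V_A - V_B (nothing connected across the terminals).
Nodal analysis, taking node 2 as the 0 V reference.
Source V1 fixes V_0 = 24 V.
KCL at each unknown node (sum of currents leaving = 0; resistances in Ω):
  Node 1: (V_1 - 24)/7.5 + (V_1 - 0)/150 + (V_1 - V_3)/2700 = 0
  Node 3: (V_3 - 24)/750 + (V_3 - 0)/6200 + (V_3 - V_1)/2700 = 0
Collecting terms (coefficients in siemens):
  0.1404·V_1 - 0.0003704·V_3 = 3.2
  0.001865·V_3 - 0.0003704·V_1 = 0.032
Determinant D = (0.1404)(0.001865) - (-0.0003704)(-0.0003704) = 0.0002617
V_1 = [(3.2)(0.001865) - (-0.0003704)(0.032)]/D = 22.85 V
V_3 = [(0.1404)(0.032) - (3.2)(-0.0003704)]/D = 21.7 V
V_th = V_1 - V_3 = 22.85 - 21.7 = 1.157 V
Step 2 — R_th: zero the source — replace V1 by a short circuit (node 2 merges into node 0) — and find the resistance seen between A (node 1) and B (node 3).
Reduce the network between node 1 (A) and node 3 (B) by series/parallel combination:
  Rp1 = R1 ‖ R2 (parallel, both between nodes 0 and 1) = 1/(1/7.5 + 1/150) = 7.143 Ω
  Rp2 = R3 ‖ R4 (parallel, both between nodes 0 and 3) = 1/(1/750 + 1/6200) = 669.1 Ω
  Rs1 = Rp1 + Rp2 (series, joined only at node 0) = 7.143 + 669.1 = 676.2 Ω
  Rp3 = R5 ‖ Rs1 (parallel, both between nodes 1 and 3) = 1/(1/2700 + 1/676.2) = 540.8 Ω
R_th = 540.8 Ω

Final answer: V_th = 1.157 V, R_th = 540.8 Ω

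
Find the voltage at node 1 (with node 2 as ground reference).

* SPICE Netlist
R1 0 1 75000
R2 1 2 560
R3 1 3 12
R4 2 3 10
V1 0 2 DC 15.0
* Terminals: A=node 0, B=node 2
Nodal analysis, taking node 2 as the 0 V reference.
Source V1 fixes V_0 = 15 V.
KCL at each unknown node (sum of currents leaving = 0; resistances in Ω):
  Node 1: (V_1 - 15)/75000 + (V_1 - 0)/560 + (V_1 - V_3)/12 = 0
  Node 3: (V_3 - V_1)/12 + (V_3 - 0)/10 = 0
Collecting terms (coefficients in siemens):
  0.08513·V_1 - 0.08333·V_3 = 0.0002
  0.1833·V_3 - 0.08333·V_1 = 0
Determinant D = (0.08513)(0.1833) - (-0.08333)(-0.08333) = 0.008663
V_1 = [(0.0002)(0.1833) - (-0.08333)(0)]/D = 0.004232 V
V_3 = [(0.08513)(0) - (0.0002)(-0.08333)]/D = 0.001924 V
The requested potential is V_1 = 0.004232 V.

Final answer: V_1 = 0.004232 V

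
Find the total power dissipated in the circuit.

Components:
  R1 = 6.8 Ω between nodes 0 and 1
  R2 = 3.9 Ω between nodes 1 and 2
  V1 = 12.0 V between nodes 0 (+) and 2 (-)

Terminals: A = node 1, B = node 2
Nodal analysis, taking node 2 as the 0 V reference.
Source V1 fixes V_0 = 12 V.
KCL at each unknown node (sum of currents leaving = 0; resistances in Ω):
  Node 1: (V_1 - 12)/6.8 + (V_1 - 0)/3.9 = 0
Collecting terms: 0.4035 × V_1 = 1.765  =>  V_1 = 4.374 V
Power in each resistor, P = (ΔV)²/R:
  P_R1 = (12 - 4.374)²/6.8 = 8.553 W
  P_R2 = (4.374 - 0)²/3.9 = 4.905 W
P_total = P_R1 + P_R2 = 13.46 W

Final answer: 13.46 W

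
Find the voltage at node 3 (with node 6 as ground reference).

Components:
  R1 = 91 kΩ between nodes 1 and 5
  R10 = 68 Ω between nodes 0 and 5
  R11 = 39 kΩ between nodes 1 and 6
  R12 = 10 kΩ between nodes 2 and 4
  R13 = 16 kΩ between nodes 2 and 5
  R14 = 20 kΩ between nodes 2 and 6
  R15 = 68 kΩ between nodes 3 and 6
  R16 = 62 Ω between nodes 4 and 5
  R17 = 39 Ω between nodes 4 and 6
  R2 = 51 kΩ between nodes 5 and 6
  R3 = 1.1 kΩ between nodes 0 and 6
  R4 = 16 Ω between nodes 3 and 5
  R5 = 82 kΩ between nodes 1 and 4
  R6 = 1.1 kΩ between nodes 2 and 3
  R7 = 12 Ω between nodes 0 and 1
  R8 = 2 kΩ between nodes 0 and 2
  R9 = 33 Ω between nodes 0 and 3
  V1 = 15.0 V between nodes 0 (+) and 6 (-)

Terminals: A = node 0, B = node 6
Nodal analysis, taking node 6 as the 0 V reference.
Source V1 fixes V_0 = 15 V.
KCL at each unknown node (sum of currents leaving = 0; resistances in Ω):
  Node 1: (V_1 - V_5)/91000 + (V_1 - V_4)/82000 + (V_1 - 15)/12 + (V_1 - 0)/39000 = 0
  Node 2: (V_2 - V_3)/1100 + (V_2 - 15)/2000 + (V_2 - V_4)/10000 + (V_2 - V_5)/16000 + (V_2 - 0)/20000 = 0
  Node 3: (V_3 - V_5)/16 + (V_3 - V_2)/1100 + (V_3 - 15)/33 + (V_3 - 0)/68000 = 0
  Node 4: (V_4 - V_1)/82000 + (V_4 - V_2)/10000 + (V_4 - V_5)/62 + (V_4 - 0)/39 = 0
  Node 5: (V_5 - V_1)/91000 + (V_5 - 0)/51000 + (V_5 - V_3)/16 + (V_5 - 15)/68 + (V_5 - V_2)/16000 + (V_5 - V_4)/62 = 0
Collecting terms (coefficients in siemens):
  0.08338·V_1 - 0.0000122·V_4 - 0.00001099·V_5 = 1.25
  0.001622·V_2 - 0.0009091·V_3 - 0.0001·V_4 - 0.0000625·V_5 = 0.0075
  0.09373·V_3 - 0.0009091·V_2 - 0.0625·V_5 = 0.4545
  0.04188·V_4 - 0.0000122·V_1 - 0.0001·V_2 - 0.01613·V_5 = 0
  0.09343·V_5 - 0.00001099·V_1 - 0.0000625·V_2 - 0.0625·V_3 - 0.01613·V_4 = 0.2206
Solving these 5 simultaneous equations (Gaussian elimination) gives:
  V_1 = 14.99 V, V_2 = 12.52 V, V_3 = 12.77 V, V_4 = 4.54 V
  V_5 = 11.7 V
The requested potential is V_3 = 12.77 V.

Final answer: V_3 = 12.77 V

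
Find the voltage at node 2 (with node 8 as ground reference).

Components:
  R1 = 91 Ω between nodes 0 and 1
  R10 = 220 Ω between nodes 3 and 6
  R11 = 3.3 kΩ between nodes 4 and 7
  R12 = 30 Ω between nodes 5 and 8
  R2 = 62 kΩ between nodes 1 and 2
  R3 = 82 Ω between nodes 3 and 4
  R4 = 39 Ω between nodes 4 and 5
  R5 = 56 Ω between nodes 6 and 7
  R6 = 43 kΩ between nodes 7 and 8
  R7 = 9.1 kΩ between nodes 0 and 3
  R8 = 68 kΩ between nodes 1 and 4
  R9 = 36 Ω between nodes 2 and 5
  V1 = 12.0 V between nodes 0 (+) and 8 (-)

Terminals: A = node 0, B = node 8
Nodal analysis, taking node 8 as the 0 V reference.
Source V1 fixes V_0 = 12 V.
KCL at each unknown node (sum of currents leaving = 0; resistances in Ω):
  Node 1: (V_1 - 12)/91 + (V_1 - V_2)/62000 + (V_1 - V_4)/68000 = 0
  Node 2: (V_2 - V_1)/62000 + (V_2 - V_5)/36 = 0
  Node 3: (V_3 - V_4)/82 + (V_3 - 12)/9100 + (V_3 - V_6)/220 = 0
  Node 4: (V_4 - V_3)/82 + (V_4 - V_5)/39 + (V_4 - V_1)/68000 + (V_4 - V_7)/3300 = 0
  Node 5: (V_5 - V_4)/39 + (V_5 - V_2)/36 + (V_5 - 0)/30 = 0
  Node 6: (V_6 - V_7)/56 + (V_6 - V_3)/220 = 0
  Node 7: (V_7 - V_6)/56 + (V_7 - 0)/43000 + (V_7 - V_4)/3300 = 0
Collecting terms (coefficients in siemens):
  0.01102·V_1 - 0.00001613·V_2 - 0.00001471·V_4 = 0.1319
  0.02779·V_2 - 0.00001613·V_1 - 0.02778·V_5 = 0
  0.01685·V_3 - 0.0122·V_4 - 0.004545·V_6 = 0.001319
  0.03815·V_4 - 0.00001471·V_1 - 0.0122·V_3 - 0.02564·V_5 - 0.000303·V_7 = 0
  0.08675·V_5 - 0.02778·V_2 - 0.02564·V_4 = 0
  0.0224·V_6 - 0.004545·V_3 - 0.01786·V_7 = 0
  0.01818·V_7 - 0.000303·V_4 - 0.01786·V_6 = 0
Solving these 7 simultaneous equations (Gaussian elimination) gives:
  V_1 = 11.97 V, V_2 = 0.05664 V, V_3 = 0.2104 V, V_4 = 0.1069 V
  V_5 = 0.04972 V, V_6 = 0.2031 V, V_7 = 0.2012 V
The requested potential is V_2 = 0.05664 V.

Final answer: V_2 = 0.05664 V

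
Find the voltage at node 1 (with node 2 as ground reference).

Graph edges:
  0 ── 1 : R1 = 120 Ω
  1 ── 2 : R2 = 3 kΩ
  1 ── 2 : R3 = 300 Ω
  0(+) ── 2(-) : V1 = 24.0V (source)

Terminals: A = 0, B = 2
Nodal analysis, taking node 2 as the 0 V reference.
Source V1 fixes V_0 = 24 V.
KCL at each unknown node (sum of currents leaving = 0; resistances in Ω):
  Node 1: (V_1 - 24)/120 + (V_1 - 0)/3000 + (V_1 - 0)/300 = 0
Collecting terms: 0.012 × V_1 = 0.2  =>  V_1 = 16.67 V
The requested potential is V_1 = 16.67 V.

Final answer: V_1 = 16.67 V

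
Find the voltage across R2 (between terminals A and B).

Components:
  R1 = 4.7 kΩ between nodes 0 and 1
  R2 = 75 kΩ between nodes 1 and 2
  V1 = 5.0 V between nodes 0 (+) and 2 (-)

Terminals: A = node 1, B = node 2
R1 and R2 are in series across V1 (node 0 → node 1 → node 2), and the output A–B is taken across R2, so this is a voltage divider.
Series current: I = V1/(R1 + R2) = 5/(4700 + 75000) = 5/79700 = 0.00006274 A
V_R2 = I × R2 = V1 × R2/(R1 + R2) = 5 × 75000/79700 = 4.705 V

Final answer: 4.705 V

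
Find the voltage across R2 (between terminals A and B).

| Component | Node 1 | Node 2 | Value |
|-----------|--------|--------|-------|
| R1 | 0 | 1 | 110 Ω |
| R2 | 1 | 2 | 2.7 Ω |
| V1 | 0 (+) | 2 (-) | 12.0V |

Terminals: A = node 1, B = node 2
R1 and R2 are in series across V1 (node 0 → node 1 → node 2), and the output A–B is taken across R2, so this is a voltage divider.
Series current: I = V1/(R1 + R2) = 12/(110 + 2.7) = 12/112.7 = 0.1065 A
V_R2 = I × R2 = V1 × R2/(R1 + R2) = 12 × 2.7/112.7 = 0.2875 V

Final answer: 0.2875 V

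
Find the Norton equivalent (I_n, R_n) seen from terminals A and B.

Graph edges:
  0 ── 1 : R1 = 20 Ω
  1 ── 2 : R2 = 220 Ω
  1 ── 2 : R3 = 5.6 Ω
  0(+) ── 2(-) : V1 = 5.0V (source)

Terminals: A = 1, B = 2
Find the Thévenin equivalent first; then I_n = V_th/R_th and R_n = R_th.
Step 1 — V_th is the open-circuit voltage V_A - V_B (nothing connected across the terminals).
Nodal analysis, taking node 2 as the 0 V reference.
Source V1 fixes V_0 = 5 V.
KCL at each unknown node (sum of currents leaving = 0; resistances in Ω):
  Node 1: (V_1 - 5)/20 + (V_1 - 0)/220 + (V_1 - 0)/5.6 = 0
Collecting terms: 0.2331 × V_1 = 0.25  =>  V_1 = 1.072 V
V_th = V_1 - V_2 = 1.072 - 0 = 1.072 V
Step 2 — R_th: zero the source — replace V1 by a short circuit (node 2 merges into node 0) — and find the resistance seen between A (node 1) and B (node 0).
Reduce the network between node 1 (A) and node 0 (B) by series/parallel combination:
  Rp1 = R1 ‖ R2 ‖ R3 (parallel, all between nodes 0 and 1) = 1/(1/20 + 1/220 + 1/5.6) = 4.29 Ω
R_th = 4.29 Ω
I_n = V_th/R_th = 1.072/4.29 = 0.25 A, and R_n = R_th = 4.29 Ω

Final answer: I_n = 0.25 A, R_n = 4.29 Ω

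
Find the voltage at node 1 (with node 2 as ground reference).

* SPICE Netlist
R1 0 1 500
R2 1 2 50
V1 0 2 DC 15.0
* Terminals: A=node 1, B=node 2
Nodal analysis, taking node 2 as the 0 V reference.
Source V1 fixes V_0 = 15 V.
KCL at each unknown node (sum of currents leaving = 0; resistances in Ω):
  Node 1: (V_1 - 15)/500 + (V_1 - 0)/50 = 0
Collecting terms: 0.022 × V_1 = 0.03  =>  V_1 = 1.364 V
The requested potential is V_1 = 1.364 V.

Final answer: V_1 = 1.364 V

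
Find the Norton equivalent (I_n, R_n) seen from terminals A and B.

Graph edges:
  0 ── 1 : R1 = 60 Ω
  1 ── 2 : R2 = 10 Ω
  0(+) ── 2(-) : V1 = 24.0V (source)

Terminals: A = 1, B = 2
Find the Thévenin equivalent first; then I_n = V_th/R_th and R_n = R_th.
Step 1 — V_th is the open-circuit voltage V_A - V_B (nothing connected across the terminals).
Nodal analysis, taking node 2 as the 0 V reference.
Source V1 fixes V_0 = 24 V.
KCL at each unknown node (sum of currents leaving = 0; resistances in Ω):
  Node 1: (V_1 - 24)/60 + (V_1 - 0)/10 = 0
Collecting terms: 0.1167 × V_1 = 0.4  =>  V_1 = 3.429 V
V_th = V_1 - V_2 = 3.429 - 0 = 3.429 V
Step 2 — R_th: zero the source — replace V1 by a short circuit (node 2 merges into node 0) — and find the resistance seen between A (node 1) and B (node 0).
Reduce the network between node 1 (A) and node 0 (B) by series/parallel combination:
  Rp1 = R1 ‖ R2 (parallel, both between nodes 0 and 1) = 1/(1/60 + 1/10) = 8.571 Ω
R_th = 8.571 Ω
I_n = V_th/R_th = 3.429/8.571 = 0.4 A, and R_n = R_th = 8.571 Ω

Final answer: I_n = 0.4 A, R_n = 8.571 Ω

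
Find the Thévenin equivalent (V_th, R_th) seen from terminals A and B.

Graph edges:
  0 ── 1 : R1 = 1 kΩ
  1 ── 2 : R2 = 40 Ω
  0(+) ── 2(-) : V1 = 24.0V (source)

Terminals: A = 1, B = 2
Step 1 — V_th is the open-circuit voltage V_A - V_B (nothing connected across the terminals).
Nodal analysis, taking node 2 as the 0 V reference.
Source V1 fixes V_0 = 24 V.
KCL at each unknown node (sum of currents leaving = 0; resistances in Ω):
  Node 1: (V_1 - 24)/1000 + (V_1 - 0)/40 = 0
Collecting terms: 0.026 × V_1 = 0.024  =>  V_1 = 0.9231 V
V_th = V_1 - V_2 = 0.9231 - 0 = 0.9231 V
Step 2 — R_th: zero the source — replace V1 by a short circuit (node 2 merges into node 0) — and find the resistance seen between A (node 1) and B (node 0).
Reduce the network between node 1 (A) and node 0 (B) by series/parallel combination:
  Rp1 = R1 ‖ R2 (parallel, both between nodes 0 and 1) = 1/(1/1000 + 1/40) = 38.46 Ω
R_th = 38.46 Ω

Final answer: V_th = 0.9231 V, R_th = 38.46 Ω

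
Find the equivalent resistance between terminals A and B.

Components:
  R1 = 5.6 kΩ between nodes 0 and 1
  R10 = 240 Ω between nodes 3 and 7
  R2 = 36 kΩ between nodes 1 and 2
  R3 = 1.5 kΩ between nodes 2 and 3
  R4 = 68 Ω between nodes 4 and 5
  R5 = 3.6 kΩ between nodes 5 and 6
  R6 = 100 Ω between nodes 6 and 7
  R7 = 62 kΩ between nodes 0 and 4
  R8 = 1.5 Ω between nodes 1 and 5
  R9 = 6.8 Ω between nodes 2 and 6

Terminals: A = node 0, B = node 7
The network is not a plain series/parallel combination. Inject a 1 A test current into terminal A (node 0) and return it from terminal B (node 7); then R_eq = V_A / (1 A).
Nodal analysis, taking node 7 as the 0 V reference.
Current source I_test pushes 1 A into node 0 and draws it out of node 7.
KCL at each unknown node (sum of currents leaving = 0; resistances in Ω):
  Node 0: (V_0 - V_1)/5600 + (V_0 - V_4)/62000 - 1 = 0
  Node 1: (V_1 - V_0)/5600 + (V_1 - V_2)/36000 + (V_1 - V_5)/1.5 = 0
  Node 2: (V_2 - V_1)/36000 + (V_2 - V_3)/1500 + (V_2 - V_6)/6.8 = 0
  Node 3: (V_3 - V_2)/1500 + (V_3 - 0)/240 = 0
  Node 4: (V_4 - V_0)/62000 + (V_4 - V_5)/68 = 0
  Node 5: (V_5 - V_1)/1.5 + (V_5 - V_4)/68 + (V_5 - V_6)/3600 = 0
  Node 6: (V_6 - V_2)/6.8 + (V_6 - V_5)/3600 + (V_6 - 0)/100 = 0
Collecting terms (coefficients in siemens):
  0.0001947·V_0 - 0.0001786·V_1 - 0.00001613·V_4 = 1
  0.6669·V_1 - 0.0001786·V_0 - 0.00002778·V_2 - 0.6667·V_5 = 0
  0.1478·V_2 - 0.00002778·V_1 - 0.0006667·V_3 - 0.1471·V_6 = 0
  0.004833·V_3 - 0.0006667·V_2 = 0
  0.01472·V_4 - 0.00001613·V_0 - 0.01471·V_5 = 0
  0.6817·V_5 - 0.6667·V_1 - 0.01471·V_4 - 0.0002778·V_6 = 0
  0.1573·V_6 - 0.1471·V_2 - 0.0002778·V_5 = 0
Solving these 7 simultaneous equations (Gaussian elimination) gives:
  V_0 = 8505 V, V_1 = 3368 V, V_2 = 94.8 V, V_3 = 13.08 V
  V_4 = 3373 V, V_5 = 3367 V, V_6 = 94.55 V
R_eq = V_0 / 1 A = 8505 Ω = 8.505 kΩ

Final answer: 8.505 kΩ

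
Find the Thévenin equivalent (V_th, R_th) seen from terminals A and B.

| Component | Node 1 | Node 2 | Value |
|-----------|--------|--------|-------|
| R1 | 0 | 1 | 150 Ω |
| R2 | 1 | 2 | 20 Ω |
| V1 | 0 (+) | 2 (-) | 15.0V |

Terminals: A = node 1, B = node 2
Step 1 — V_th is the open-circuit voltage V_A - V_B (nothing connected across the terminals).
Nodal analysis, taking node 2 as the 0 V reference.
Source V1 fixes V_0 = 15 V.
KCL at each unknown node (sum of currents leaving = 0; resistances in Ω):
  Node 1: (V_1 - 15)/150 + (V_1 - 0)/20 = 0
Collecting terms: 0.05667 × V_1 = 0.1  =>  V_1 = 1.765 V
V_th = V_1 - V_2 = 1.765 - 0 = 1.765 V
Step 2 — R_th: zero the source — replace V1 by a short circuit (node 2 merges into node 0) — and find the resistance seen between A (node 1) and B (node 0).
Reduce the network between node 1 (A) and node 0 (B) by series/parallel combination:
  Rp1 = R1 ‖ R2 (parallel, both between nodes 0 and 1) = 1/(1/150 + 1/20) = 17.65 Ω
R_th = 17.65 Ω

Final answer: V_th = 1.765 V, R_th = 17.65 Ω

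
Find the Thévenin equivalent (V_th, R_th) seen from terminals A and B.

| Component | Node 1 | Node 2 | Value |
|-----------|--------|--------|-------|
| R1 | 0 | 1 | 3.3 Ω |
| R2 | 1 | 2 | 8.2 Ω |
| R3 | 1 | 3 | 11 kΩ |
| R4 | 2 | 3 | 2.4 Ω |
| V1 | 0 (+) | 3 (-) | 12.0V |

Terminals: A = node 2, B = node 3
Step 1 — V_th is the open-circuit voltage V_A - V_B (nothing connected across the terminals).
Nodal analysis, taking node 3 as the 0 V reference.
Source V1 fixes V_0 = 12 V.
KCL at each unknown node (sum of currents leaving = 0; resistances in Ω):
  Node 1: (V_1 - 12)/3.3 + (V_1 - V_2)/8.2 + (V_1 - 0)/11000 = 0
  Node 2: (V_2 - V_1)/8.2 + (V_2 - 0)/2.4 = 0
Collecting terms (coefficients in siemens):
  0.4251·V_1 - 0.122·V_2 = 3.636
  0.5386·V_2 - 0.122·V_1 = 0
Determinant D = (0.4251)(0.5386) - (-0.122)(-0.122) = 0.2141
V_1 = [(3.636)(0.5386) - (-0.122)(0)]/D = 9.149 V
V_2 = [(0.4251)(0) - (3.636)(-0.122)]/D = 2.071 V
V_th = V_2 - V_3 = 2.071 - 0 = 2.071 V
Step 2 — R_th: zero the source — replace V1 by a short circuit (node 3 merges into node 0) — and find the resistance seen between A (node 2) and B (node 0).
Reduce the network between node 2 (A) and node 0 (B) by series/parallel combination:
  Rp1 = R1 ‖ R3 (parallel, both between nodes 0 and 1) = 1/(1/3.3 + 1/11000) = 3.299 Ω
  Rs1 = R2 + Rp1 (series, joined only at node 1) = 8.2 + 3.299 = 11.5 Ω
  Rp2 = R4 ‖ Rs1 (parallel, both between nodes 0 and 2) = 1/(1/2.4 + 1/11.5) = 1.986 Ω
R_th = 1.986 Ω

Final answer: V_th = 2.071 V, R_th = 1.986 Ω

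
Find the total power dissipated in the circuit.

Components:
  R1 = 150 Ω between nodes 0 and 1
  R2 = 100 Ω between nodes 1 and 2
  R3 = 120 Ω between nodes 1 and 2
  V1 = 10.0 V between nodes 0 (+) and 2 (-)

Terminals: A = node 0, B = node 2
Nodal analysis, taking node 2 as the 0 V reference.
Source V1 fixes V_0 = 10 V.
KCL at each unknown node (sum of currents leaving = 0; resistances in Ω):
  Node 1: (V_1 - 10)/150 + (V_1 - 0)/100 + (V_1 - 0)/120 = 0
Collecting terms: 0.025 × V_1 = 0.06667  =>  V_1 = 2.667 V
Power in each resistor, P = (ΔV)²/R:
  P_R1 = (10 - 2.667)²/150 = 0.3585 W
  P_R2 = (2.667 - 0)²/100 = 0.07111 W
  P_R3 = (2.667 - 0)²/120 = 0.05926 W
P_total = P_R1 + P_R2 + P_R3 = 0.4889 W

Final answer: 0.4889 W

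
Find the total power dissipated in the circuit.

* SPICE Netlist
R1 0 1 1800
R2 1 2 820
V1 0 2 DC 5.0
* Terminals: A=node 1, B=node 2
Nodal analysis, taking node 2 as the 0 V reference.
Source V1 fixes V_0 = 5 V.
KCL at each unknown node (sum of currents leaving = 0; resistances in Ω):
  Node 1: (V_1 - 5)/1800 + (V_1 - 0)/820 = 0
Collecting terms: 0.001775 × V_1 = 0.002778  =>  V_1 = 1.565 V
Power in each resistor, P = (ΔV)²/R:
  P_R1 = (5 - 1.565)²/1800 = 0.006556 W
  P_R2 = (1.565 - 0)²/820 = 0.002986 W
P_total = P_R1 + P_R2 = 0.009542 W

Final answer: 0.009542 W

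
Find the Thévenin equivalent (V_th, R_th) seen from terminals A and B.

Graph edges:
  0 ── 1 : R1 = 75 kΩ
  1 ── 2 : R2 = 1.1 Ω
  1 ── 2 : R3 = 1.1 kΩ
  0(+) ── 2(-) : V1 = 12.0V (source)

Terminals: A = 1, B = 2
Step 1 — V_th is the open-circuit voltage V_A - V_B (nothing connected across the terminals).
Nodal analysis, taking node 2 as the 0 V reference.
Source V1 fixes V_0 = 12 V.
KCL at each unknown node (sum of currents leaving = 0; resistances in Ω):
  Node 1: (V_1 - 12)/75000 + (V_1 - 0)/1.1 + (V_1 - 0)/1100 = 0
Collecting terms: 0.91 × V_1 = 0.00016  =>  V_1 = 0.0001758 V
V_th = V_1 - V_2 = 0.0001758 - 0 = 0.0001758 V
Step 2 — R_th: zero the source — replace V1 by a short circuit (node 2 merges into node 0) — and find the resistance seen between A (node 1) and B (node 0).
Reduce the network between node 1 (A) and node 0 (B) by series/parallel combination:
  Rp1 = R1 ‖ R2 ‖ R3 (parallel, all between nodes 0 and 1) = 1/(1/75000 + 1/1.1 + 1/1100) = 1.099 Ω
R_th = 1.099 Ω

Final answer: V_th = 0.0001758 V, R_th = 1.099 Ω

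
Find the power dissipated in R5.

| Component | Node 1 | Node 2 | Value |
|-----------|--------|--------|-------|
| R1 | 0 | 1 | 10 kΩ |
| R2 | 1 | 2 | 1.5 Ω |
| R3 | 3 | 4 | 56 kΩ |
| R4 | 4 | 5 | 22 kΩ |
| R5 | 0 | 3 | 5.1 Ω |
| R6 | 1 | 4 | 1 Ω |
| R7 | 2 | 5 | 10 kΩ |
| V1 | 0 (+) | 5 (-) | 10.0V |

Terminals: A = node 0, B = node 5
Nodal analysis, taking node 5 as the 0 V reference.
Source V1 fixes V_0 = 10 V.
KCL at each unknown node (sum of currents leaving = 0; resistances in Ω):
  Node 1: (V_1 - 10)/10000 + (V_1 - V_2)/1.5 + (V_1 - V_4)/1 = 0
  Node 2: (V_2 - V_1)/1.5 + (V_2 - 0)/10000 = 0
  Node 3: (V_3 - V_4)/56000 + (V_3 - 10)/5.1 = 0
  Node 4: (V_4 - V_3)/56000 + (V_4 - 0)/22000 + (V_4 - V_1)/1 = 0
Collecting terms (coefficients in siemens):
  1.667·V_1 - 0.6667·V_2 - 1·V_4 = 0.001
  0.6668·V_2 - 0.6667·V_1 = 0
  0.1961·V_3 - 0.00001786·V_4 = 1.961
  1·V_4 - 1·V_1 - 0.00001786·V_3 = 0
Solving these 4 simultaneous equations (Gaussian elimination) gives:
  V_1 = 4.476 V, V_2 = 4.476 V, V_3 = 9.999 V, V_4 = 4.476 V
I_R5 = (V_0 - V_3)/R5 = (10 - 9.999)/5.1 = 0.00009863 A
P_R5 = I_R5² × R5 = (0.00009863)² × 5.1 = 0.00000004961 W

Final answer: 4.961e-08 W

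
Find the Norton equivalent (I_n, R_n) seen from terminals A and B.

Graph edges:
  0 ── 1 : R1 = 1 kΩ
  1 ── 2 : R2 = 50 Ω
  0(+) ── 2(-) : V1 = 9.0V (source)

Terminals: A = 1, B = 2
Find the Thévenin equivalent first; then I_n = V_th/R_th and R_n = R_th.
Step 1 — V_th is the open-circuit voltage V_A - V_B (nothing connected across the terminals).
Nodal analysis, taking node 2 as the 0 V reference.
Source V1 fixes V_0 = 9 V.
KCL at each unknown node (sum of currents leaving = 0; resistances in Ω):
  Node 1: (V_1 - 9)/1000 + (V_1 - 0)/50 = 0
Collecting terms: 0.021 × V_1 = 0.009  =>  V_1 = 0.4286 V
V_th = V_1 - V_2 = 0.4286 - 0 = 0.4286 V
Step 2 — R_th: zero the source — replace V1 by a short circuit (node 2 merges into node 0) — and find the resistance seen between A (node 1) and B (node 0).
Reduce the network between node 1 (A) and node 0 (B) by series/parallel combination:
  Rp1 = R1 ‖ R2 (parallel, both between nodes 0 and 1) = 1/(1/1000 + 1/50) = 47.62 Ω
R_th = 47.62 Ω
I_n = V_th/R_th = 0.4286/47.62 = 0.009 A, and R_n = R_th = 47.62 Ω

Final answer: I_n = 0.009 A, R_n = 47.62 Ω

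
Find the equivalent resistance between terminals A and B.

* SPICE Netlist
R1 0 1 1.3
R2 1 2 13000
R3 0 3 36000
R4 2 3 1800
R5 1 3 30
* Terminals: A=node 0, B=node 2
The network is not a plain series/parallel combination. Inject a 1 A test current into terminal A (node 0) and return it from terminal B (node 2); then R_eq = V_A / (1 A).
Nodal analysis, taking node 2 as the 0 V reference.
Current source I_test pushes 1 A into node 0 and draws it out of node 2.
KCL at each unknown node (sum of currents leaving = 0; resistances in Ω):
  Node 0: (V_0 - V_1)/1.3 + (V_0 - V_3)/36000 - 1 = 0
  Node 1: (V_1 - V_0)/1.3 + (V_1 - 0)/13000 + (V_1 - V_3)/30 = 0
  Node 3: (V_3 - V_0)/36000 + (V_3 - V_1)/30 + (V_3 - 0)/1800 = 0
Collecting terms (coefficients in siemens):
  0.7693·V_0 - 0.7692·V_1 - 0.00002778·V_3 = 1
  0.8026·V_1 - 0.7692·V_0 - 0.03333·V_3 = 0
  0.03392·V_3 - 0.00002778·V_0 - 0.03333·V_1 = 0
Solving these 3 simultaneous equations (Gaussian elimination) gives:
  V_0 = 1605 V, V_1 = 1604 V, V_3 = 1578 V
R_eq = V_0 / 1 A = 1605 Ω = 1.605 kΩ

Final answer: 1.605 kΩ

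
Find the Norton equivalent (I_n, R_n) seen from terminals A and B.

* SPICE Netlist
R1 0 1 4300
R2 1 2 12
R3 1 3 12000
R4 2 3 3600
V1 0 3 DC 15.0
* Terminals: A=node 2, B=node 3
Find the Thévenin equivalent first; then I_n = V_th/R_th and R_n = R_th.
Step 1 — V_th is the open-circuit voltage V_A - V_B (nothing connected across the terminals).
Nodal analysis, taking node 3 as the 0 V reference.
Source V1 fixes V_0 = 15 V.
KCL at each unknown node (sum of currents leaving = 0; resistances in Ω):
  Node 1: (V_1 - 15)/4300 + (V_1 - V_2)/12 + (V_1 - 0)/12000 = 0
  Node 2: (V_2 - V_1)/12 + (V_2 - 0)/3600 = 0
Collecting terms (coefficients in siemens):
  0.08365·V_1 - 0.08333·V_2 = 0.003488
  0.08361·V_2 - 0.08333·V_1 = 0
Determinant D = (0.08365)(0.08361) - (-0.08333)(-0.08333) = 0.00004956
V_1 = [(0.003488)(0.08361) - (-0.08333)(0)]/D = 5.885 V
V_2 = [(0.08365)(0) - (0.003488)(-0.08333)]/D = 5.866 V
V_th = V_2 - V_3 = 5.866 - 0 = 5.866 V
Step 2 — R_th: zero the source — replace V1 by a short circuit (node 3 merges into node 0) — and find the resistance seen between A (node 2) and B (node 0).
Reduce the network between node 2 (A) and node 0 (B) by series/parallel combination:
  Rp1 = R1 ‖ R3 (parallel, both between nodes 0 and 1) = 1/(1/4300 + 1/12000) = 3166 Ω
  Rs1 = R2 + Rp1 (series, joined only at node 1) = 12 + 3166 = 3178 Ω
  Rp2 = R4 ‖ Rs1 (parallel, both between nodes 0 and 2) = 1/(1/3600 + 1/3178) = 1688 Ω
R_th = 1.688 kΩ
I_n = V_th/R_th = 5.866/1688 = 0.003475 A, and R_n = R_th = 1.688 kΩ

Final answer: I_n = 0.003475 A, R_n = 1.688 kΩ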